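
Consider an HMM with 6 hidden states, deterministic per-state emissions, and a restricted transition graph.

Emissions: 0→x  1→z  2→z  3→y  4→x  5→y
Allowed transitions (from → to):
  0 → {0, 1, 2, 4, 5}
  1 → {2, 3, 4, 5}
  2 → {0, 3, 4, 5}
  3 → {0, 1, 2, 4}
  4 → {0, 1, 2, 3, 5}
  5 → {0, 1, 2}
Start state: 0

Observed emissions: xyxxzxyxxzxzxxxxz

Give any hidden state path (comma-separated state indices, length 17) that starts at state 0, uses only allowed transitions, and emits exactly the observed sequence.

0,5,0,0,2,4,3,4,0,2,0,2,0,0,0,4,2

  t0 'x' -> {0,4}, take 0 (start)
  t1 'y' -> {3,5}, take 5 (0->5 ok)
  t2 'x' -> {0,4}, take 0 (5->0 ok)
  t3 'x' -> {0,4}, take 0 (0->0 ok)
  t4 'z' -> {1,2}, take 2 (0->2 ok)
  t5 'x' -> {0,4}, take 4 (2->4 ok)
  t6 'y' -> {3,5}, take 3 (4->3 ok)
  t7 'x' -> {0,4}, take 4 (3->4 ok)
  t8 'x' -> {0,4}, take 0 (4->0 ok)
  t9 'z' -> {1,2}, take 2 (0->2 ok)
  t10 'x' -> {0,4}, take 0 (2->0 ok)
  t11 'z' -> {1,2}, take 2 (0->2 ok)
  t12 'x' -> {0,4}, take 0 (2->0 ok)
  t13 'x' -> {0,4}, take 0 (0->0 ok)
  t14 'x' -> {0,4}, take 0 (0->0 ok)
  t15 'x' -> {0,4}, take 4 (0->4 ok)
  t16 'z' -> {1,2}, take 2 (4->2 ok)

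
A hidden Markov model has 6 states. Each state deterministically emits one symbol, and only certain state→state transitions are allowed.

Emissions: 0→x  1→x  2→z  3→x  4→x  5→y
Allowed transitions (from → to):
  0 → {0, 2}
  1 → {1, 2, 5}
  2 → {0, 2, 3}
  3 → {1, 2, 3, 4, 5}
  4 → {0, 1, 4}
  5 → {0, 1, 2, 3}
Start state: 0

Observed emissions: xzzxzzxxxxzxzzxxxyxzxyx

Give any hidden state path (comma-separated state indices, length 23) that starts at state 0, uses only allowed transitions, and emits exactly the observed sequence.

  pos 0: x in {0,1,3,4}, choose 0; start
  pos 1: z in {2}, choose 2; 0->2 ok
  pos 2: z in {2}, choose 2; 2->2 ok
  pos 3: x in {0,1,3,4}, choose 0; 2->0 ok
  pos 4: z in {2}, choose 2; 0->2 ok
  pos 5: z in {2}, choose 2; 2->2 ok
  pos 6: x in {0,1,3,4}, choose 3; 2->3 ok
  pos 7: x in {0,1,3,4}, choose 4; 3->4 ok
  pos 8: x in {0,1,3,4}, choose 4; 4->4 ok
  pos 9: x in {0,1,3,4}, choose 1; 4->1 ok
  pos 10: z in {2}, choose 2; 1->2 ok
  pos 11: x in {0,1,3,4}, choose 3; 2->3 ok
  pos 12: z in {2}, choose 2; 3->2 ok
  pos 13: z in {2}, choose 2; 2->2 ok
  pos 14: x in {0,1,3,4}, choose 3; 2->3 ok
  pos 15: x in {0,1,3,4}, choose 3; 3->3 ok
  pos 16: x in {0,1,3,4}, choose 3; 3->3 ok
  pos 17: y in {5}, choose 5; 3->5 ok
  pos 18: x in {0,1,3,4}, choose 3; 5->3 ok
  pos 19: z in {2}, choose 2; 3->2 ok
  pos 20: x in {0,1,3,4}, choose 3; 2->3 ok
  pos 21: y in {5}, choose 5; 3->5 ok
  pos 22: x in {0,1,3,4}, choose 3; 5->3 ok

0,2,2,0,2,2,3,4,4,1,2,3,2,2,3,3,3,5,3,2,3,5,3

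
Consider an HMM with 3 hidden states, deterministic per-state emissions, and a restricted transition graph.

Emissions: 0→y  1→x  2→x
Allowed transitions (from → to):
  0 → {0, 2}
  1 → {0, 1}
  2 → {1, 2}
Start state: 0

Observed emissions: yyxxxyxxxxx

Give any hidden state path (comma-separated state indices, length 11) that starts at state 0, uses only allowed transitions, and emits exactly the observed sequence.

0,0,2,2,1,0,2,2,2,1,1

  pos 0: y in {0}, choose 0; start
  pos 1: y in {0}, choose 0; 0->0 ok
  pos 2: x in {1,2}, choose 2; 0->2 ok
  pos 3: x in {1,2}, choose 2; 2->2 ok
  pos 4: x in {1,2}, choose 1; 2->1 ok
  pos 5: y in {0}, choose 0; 1->0 ok
  pos 6: x in {1,2}, choose 2; 0->2 ok
  pos 7: x in {1,2}, choose 2; 2->2 ok
  pos 8: x in {1,2}, choose 2; 2->2 ok
  pos 9: x in {1,2}, choose 1; 2->1 ok
  pos 10: x in {1,2}, choose 1; 1->1 ok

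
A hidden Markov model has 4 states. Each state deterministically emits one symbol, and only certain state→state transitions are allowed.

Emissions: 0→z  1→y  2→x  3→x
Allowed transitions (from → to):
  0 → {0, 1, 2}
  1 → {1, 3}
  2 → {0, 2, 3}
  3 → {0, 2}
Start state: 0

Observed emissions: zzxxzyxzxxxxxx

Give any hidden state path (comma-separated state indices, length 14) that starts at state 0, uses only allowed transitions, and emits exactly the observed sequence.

  0: obs=z cand={0} pick 0 [start]
  1: obs=z cand={0} pick 0 [0->0 ok]
  2: obs=x cand={2,3} pick 2 [0->2 ok]
  3: obs=x cand={2,3} pick 2 [2->2 ok]
  4: obs=z cand={0} pick 0 [2->0 ok]
  5: obs=y cand={1} pick 1 [0->1 ok]
  6: obs=x cand={2,3} pick 3 [1->3 ok]
  7: obs=z cand={0} pick 0 [3->0 ok]
  8: obs=x cand={2,3} pick 2 [0->2 ok]
  9: obs=x cand={2,3} pick 2 [2->2 ok]
  10: obs=x cand={2,3} pick 2 [2->2 ok]
  11: obs=x cand={2,3} pick 2 [2->2 ok]
  12: obs=x cand={2,3} pick 2 [2->2 ok]
  13: obs=x cand={2,3} pick 3 [2->3 ok]

0,0,2,2,0,1,3,0,2,2,2,2,2,3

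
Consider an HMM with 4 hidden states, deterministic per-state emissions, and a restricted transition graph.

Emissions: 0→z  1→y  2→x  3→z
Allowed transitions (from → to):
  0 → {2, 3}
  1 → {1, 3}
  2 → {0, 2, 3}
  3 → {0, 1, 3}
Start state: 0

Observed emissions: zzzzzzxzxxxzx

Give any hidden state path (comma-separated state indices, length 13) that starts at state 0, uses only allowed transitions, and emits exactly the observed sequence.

  pos 0: z in {0,3}, choose 0; start
  pos 1: z in {0,3}, choose 3; 0->3 ok
  pos 2: z in {0,3}, choose 3; 3->3 ok
  pos 3: z in {0,3}, choose 0; 3->0 ok
  pos 4: z in {0,3}, choose 3; 0->3 ok
  pos 5: z in {0,3}, choose 0; 3->0 ok
  pos 6: x in {2}, choose 2; 0->2 ok
  pos 7: z in {0,3}, choose 0; 2->0 ok
  pos 8: x in {2}, choose 2; 0->2 ok
  pos 9: x in {2}, choose 2; 2->2 ok
  pos 10: x in {2}, choose 2; 2->2 ok
  pos 11: z in {0,3}, choose 0; 2->0 ok
  pos 12: x in {2}, choose 2; 0->2 ok

0,3,3,0,3,0,2,0,2,2,2,0,2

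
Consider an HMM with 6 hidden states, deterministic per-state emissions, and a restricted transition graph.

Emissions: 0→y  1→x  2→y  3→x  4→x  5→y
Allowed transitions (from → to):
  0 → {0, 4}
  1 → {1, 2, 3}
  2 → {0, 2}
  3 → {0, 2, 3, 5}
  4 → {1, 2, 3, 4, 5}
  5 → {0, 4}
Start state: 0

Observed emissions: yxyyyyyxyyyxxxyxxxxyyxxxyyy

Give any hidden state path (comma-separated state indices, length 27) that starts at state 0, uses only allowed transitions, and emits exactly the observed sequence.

0,4,2,0,0,0,0,4,2,2,0,4,4,4,5,4,1,1,3,2,0,4,4,3,2,2,0

  pos 0: y in {0,2,5}, choose 0; start
  pos 1: x in {1,3,4}, choose 4; 0->4 ok
  pos 2: y in {0,2,5}, choose 2; 4->2 ok
  pos 3: y in {0,2,5}, choose 0; 2->0 ok
  pos 4: y in {0,2,5}, choose 0; 0->0 ok
  pos 5: y in {0,2,5}, choose 0; 0->0 ok
  pos 6: y in {0,2,5}, choose 0; 0->0 ok
  pos 7: x in {1,3,4}, choose 4; 0->4 ok
  pos 8: y in {0,2,5}, choose 2; 4->2 ok
  pos 9: y in {0,2,5}, choose 2; 2->2 ok
  pos 10: y in {0,2,5}, choose 0; 2->0 ok
  pos 11: x in {1,3,4}, choose 4; 0->4 ok
  pos 12: x in {1,3,4}, choose 4; 4->4 ok
  pos 13: x in {1,3,4}, choose 4; 4->4 ok
  pos 14: y in {0,2,5}, choose 5; 4->5 ok
  pos 15: x in {1,3,4}, choose 4; 5->4 ok
  pos 16: x in {1,3,4}, choose 1; 4->1 ok
  pos 17: x in {1,3,4}, choose 1; 1->1 ok
  pos 18: x in {1,3,4}, choose 3; 1->3 ok
  pos 19: y in {0,2,5}, choose 2; 3->2 ok
  pos 20: y in {0,2,5}, choose 0; 2->0 ok
  pos 21: x in {1,3,4}, choose 4; 0->4 ok
  pos 22: x in {1,3,4}, choose 4; 4->4 ok
  pos 23: x in {1,3,4}, choose 3; 4->3 ok
  pos 24: y in {0,2,5}, choose 2; 3->2 ok
  pos 25: y in {0,2,5}, choose 2; 2->2 ok
  pos 26: y in {0,2,5}, choose 0; 2->0 ok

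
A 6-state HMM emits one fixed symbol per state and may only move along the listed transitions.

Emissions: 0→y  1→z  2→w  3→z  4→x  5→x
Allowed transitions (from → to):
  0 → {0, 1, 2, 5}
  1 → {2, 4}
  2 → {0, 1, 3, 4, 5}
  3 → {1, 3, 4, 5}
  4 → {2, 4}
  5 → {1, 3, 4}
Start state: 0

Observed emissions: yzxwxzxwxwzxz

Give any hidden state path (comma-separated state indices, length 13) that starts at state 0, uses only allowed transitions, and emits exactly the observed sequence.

0,1,4,2,5,1,4,2,4,2,3,5,1

  pos 0: y in {0}, choose 0; start
  pos 1: z in {1,3}, choose 1; 0->1 ok
  pos 2: x in {4,5}, choose 4; 1->4 ok
  pos 3: w in {2}, choose 2; 4->2 ok
  pos 4: x in {4,5}, choose 5; 2->5 ok
  pos 5: z in {1,3}, choose 1; 5->1 ok
  pos 6: x in {4,5}, choose 4; 1->4 ok
  pos 7: w in {2}, choose 2; 4->2 ok
  pos 8: x in {4,5}, choose 4; 2->4 ok
  pos 9: w in {2}, choose 2; 4->2 ok
  pos 10: z in {1,3}, choose 3; 2->3 ok
  pos 11: x in {4,5}, choose 5; 3->5 ok
  pos 12: z in {1,3}, choose 1; 5->1 ok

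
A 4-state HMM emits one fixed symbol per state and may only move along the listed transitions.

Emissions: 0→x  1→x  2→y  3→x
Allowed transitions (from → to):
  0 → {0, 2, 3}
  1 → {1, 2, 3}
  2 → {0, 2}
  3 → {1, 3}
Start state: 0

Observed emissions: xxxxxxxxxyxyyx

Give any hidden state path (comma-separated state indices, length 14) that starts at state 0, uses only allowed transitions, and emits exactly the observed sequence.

0,0,3,1,1,3,3,3,1,2,0,2,2,0

  0: obs=x cand={0,1,3} pick 0 [start]
  1: obs=x cand={0,1,3} pick 0 [0->0 ok]
  2: obs=x cand={0,1,3} pick 3 [0->3 ok]
  3: obs=x cand={0,1,3} pick 1 [3->1 ok]
  4: obs=x cand={0,1,3} pick 1 [1->1 ok]
  5: obs=x cand={0,1,3} pick 3 [1->3 ok]
  6: obs=x cand={0,1,3} pick 3 [3->3 ok]
  7: obs=x cand={0,1,3} pick 3 [3->3 ok]
  8: obs=x cand={0,1,3} pick 1 [3->1 ok]
  9: obs=y cand={2} pick 2 [1->2 ok]
  10: obs=x cand={0,1,3} pick 0 [2->0 ok]
  11: obs=y cand={2} pick 2 [0->2 ok]
  12: obs=y cand={2} pick 2 [2->2 ok]
  13: obs=x cand={0,1,3} pick 0 [2->0 ok]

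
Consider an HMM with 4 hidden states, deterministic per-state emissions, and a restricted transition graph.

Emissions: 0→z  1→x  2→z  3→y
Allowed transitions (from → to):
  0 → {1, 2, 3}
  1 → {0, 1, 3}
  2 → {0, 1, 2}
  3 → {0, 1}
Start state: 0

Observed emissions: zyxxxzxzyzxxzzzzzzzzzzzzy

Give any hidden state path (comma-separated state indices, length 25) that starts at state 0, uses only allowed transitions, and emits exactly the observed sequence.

  [0] z  {0,2}  => 0  start
  [1] y  {3}  => 3  0->3 ok
  [2] x  {1}  => 1  3->1 ok
  [3] x  {1}  => 1  1->1 ok
  [4] x  {1}  => 1  1->1 ok
  [5] z  {0,2}  => 0  1->0 ok
  [6] x  {1}  => 1  0->1 ok
  [7] z  {0,2}  => 0  1->0 ok
  [8] y  {3}  => 3  0->3 ok
  [9] z  {0,2}  => 0  3->0 ok
  [10] x  {1}  => 1  0->1 ok
  [11] x  {1}  => 1  1->1 ok
  [12] z  {0,2}  => 0  1->0 ok
  [13] z  {0,2}  => 2  0->2 ok
  [14] z  {0,2}  => 0  2->0 ok
  [15] z  {0,2}  => 2  0->2 ok
  [16] z  {0,2}  => 2  2->2 ok
  [17] z  {0,2}  => 2  2->2 ok
  [18] z  {0,2}  => 0  2->0 ok
  [19] z  {0,2}  => 2  0->2 ok
  [20] z  {0,2}  => 2  2->2 ok
  [21] z  {0,2}  => 2  2->2 ok
  [22] z  {0,2}  => 2  2->2 ok
  [23] z  {0,2}  => 0  2->0 ok
  [24] y  {3}  => 3  0->3 ok

0,3,1,1,1,0,1,0,3,0,1,1,0,2,0,2,2,2,0,2,2,2,2,0,3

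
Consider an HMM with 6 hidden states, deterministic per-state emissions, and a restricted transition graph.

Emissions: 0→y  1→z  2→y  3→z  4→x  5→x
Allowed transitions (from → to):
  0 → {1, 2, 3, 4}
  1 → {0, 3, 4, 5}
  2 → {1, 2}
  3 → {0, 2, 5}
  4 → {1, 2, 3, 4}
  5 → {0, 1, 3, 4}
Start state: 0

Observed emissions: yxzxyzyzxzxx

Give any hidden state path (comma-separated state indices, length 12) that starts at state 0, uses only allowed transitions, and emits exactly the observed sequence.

  pos 0: y in {0,2}, choose 0; start
  pos 1: x in {4,5}, choose 4; 0->4 ok
  pos 2: z in {1,3}, choose 1; 4->1 ok
  pos 3: x in {4,5}, choose 5; 1->5 ok
  pos 4: y in {0,2}, choose 0; 5->0 ok
  pos 5: z in {1,3}, choose 3; 0->3 ok
  pos 6: y in {0,2}, choose 0; 3->0 ok
  pos 7: z in {1,3}, choose 1; 0->1 ok
  pos 8: x in {4,5}, choose 5; 1->5 ok
  pos 9: z in {1,3}, choose 3; 5->3 ok
  pos 10: x in {4,5}, choose 5; 3->5 ok
  pos 11: x in {4,5}, choose 4; 5->4 ok

0,4,1,5,0,3,0,1,5,3,5,4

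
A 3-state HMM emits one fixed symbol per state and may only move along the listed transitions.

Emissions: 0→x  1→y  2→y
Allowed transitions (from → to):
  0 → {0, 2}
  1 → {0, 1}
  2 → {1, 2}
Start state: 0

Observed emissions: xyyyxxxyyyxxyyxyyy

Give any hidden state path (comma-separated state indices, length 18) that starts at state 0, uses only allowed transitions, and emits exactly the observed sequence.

  0: obs=x cand={0} pick 0 [start]
  1: obs=y cand={1,2} pick 2 [0->2 ok]
  2: obs=y cand={1,2} pick 2 [2->2 ok]
  3: obs=y cand={1,2} pick 1 [2->1 ok]
  4: obs=x cand={0} pick 0 [1->0 ok]
  5: obs=x cand={0} pick 0 [0->0 ok]
  6: obs=x cand={0} pick 0 [0->0 ok]
  7: obs=y cand={1,2} pick 2 [0->2 ok]
  8: obs=y cand={1,2} pick 2 [2->2 ok]
  9: obs=y cand={1,2} pick 1 [2->1 ok]
  10: obs=x cand={0} pick 0 [1->0 ok]
  11: obs=x cand={0} pick 0 [0->0 ok]
  12: obs=y cand={1,2} pick 2 [0->2 ok]
  13: obs=y cand={1,2} pick 1 [2->1 ok]
  14: obs=x cand={0} pick 0 [1->0 ok]
  15: obs=y cand={1,2} pick 2 [0->2 ok]
  16: obs=y cand={1,2} pick 2 [2->2 ok]
  17: obs=y cand={1,2} pick 1 [2->1 ok]

0,2,2,1,0,0,0,2,2,1,0,0,2,1,0,2,2,1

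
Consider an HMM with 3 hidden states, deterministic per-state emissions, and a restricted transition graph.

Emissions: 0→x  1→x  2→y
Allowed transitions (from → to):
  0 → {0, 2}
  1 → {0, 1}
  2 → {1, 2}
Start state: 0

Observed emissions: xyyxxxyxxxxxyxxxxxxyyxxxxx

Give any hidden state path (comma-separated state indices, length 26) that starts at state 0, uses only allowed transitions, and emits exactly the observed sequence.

0,2,2,1,1,0,2,1,1,0,0,0,2,1,1,1,1,1,0,2,2,1,1,0,0,0

  0: obs=x cand={0,1} pick 0 [start]
  1: obs=y cand={2} pick 2 [0->2 ok]
  2: obs=y cand={2} pick 2 [2->2 ok]
  3: obs=x cand={0,1} pick 1 [2->1 ok]
  4: obs=x cand={0,1} pick 1 [1->1 ok]
  5: obs=x cand={0,1} pick 0 [1->0 ok]
  6: obs=y cand={2} pick 2 [0->2 ok]
  7: obs=x cand={0,1} pick 1 [2->1 ok]
  8: obs=x cand={0,1} pick 1 [1->1 ok]
  9: obs=x cand={0,1} pick 0 [1->0 ok]
  10: obs=x cand={0,1} pick 0 [0->0 ok]
  11: obs=x cand={0,1} pick 0 [0->0 ok]
  12: obs=y cand={2} pick 2 [0->2 ok]
  13: obs=x cand={0,1} pick 1 [2->1 ok]
  14: obs=x cand={0,1} pick 1 [1->1 ok]
  15: obs=x cand={0,1} pick 1 [1->1 ok]
  16: obs=x cand={0,1} pick 1 [1->1 ok]
  17: obs=x cand={0,1} pick 1 [1->1 ok]
  18: obs=x cand={0,1} pick 0 [1->0 ok]
  19: obs=y cand={2} pick 2 [0->2 ok]
  20: obs=y cand={2} pick 2 [2->2 ok]
  21: obs=x cand={0,1} pick 1 [2->1 ok]
  22: obs=x cand={0,1} pick 1 [1->1 ok]
  23: obs=x cand={0,1} pick 0 [1->0 ok]
  24: obs=x cand={0,1} pick 0 [0->0 ok]
  25: obs=x cand={0,1} pick 0 [0->0 ok]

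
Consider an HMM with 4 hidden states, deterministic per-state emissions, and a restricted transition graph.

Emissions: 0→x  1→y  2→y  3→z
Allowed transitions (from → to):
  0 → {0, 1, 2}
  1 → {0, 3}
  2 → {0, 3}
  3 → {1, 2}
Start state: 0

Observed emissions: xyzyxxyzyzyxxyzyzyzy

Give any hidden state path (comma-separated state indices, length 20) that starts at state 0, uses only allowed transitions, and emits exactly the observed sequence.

  0: obs=x cand={0} pick 0 [start]
  1: obs=y cand={1,2} pick 1 [0->1 ok]
  2: obs=z cand={3} pick 3 [1->3 ok]
  3: obs=y cand={1,2} pick 1 [3->1 ok]
  4: obs=x cand={0} pick 0 [1->0 ok]
  5: obs=x cand={0} pick 0 [0->0 ok]
  6: obs=y cand={1,2} pick 2 [0->2 ok]
  7: obs=z cand={3} pick 3 [2->3 ok]
  8: obs=y cand={1,2} pick 1 [3->1 ok]
  9: obs=z cand={3} pick 3 [1->3 ok]
  10: obs=y cand={1,2} pick 2 [3->2 ok]
  11: obs=x cand={0} pick 0 [2->0 ok]
  12: obs=x cand={0} pick 0 [0->0 ok]
  13: obs=y cand={1,2} pick 2 [0->2 ok]
  14: obs=z cand={3} pick 3 [2->3 ok]
  15: obs=y cand={1,2} pick 2 [3->2 ok]
  16: obs=z cand={3} pick 3 [2->3 ok]
  17: obs=y cand={1,2} pick 2 [3->2 ok]
  18: obs=z cand={3} pick 3 [2->3 ok]
  19: obs=y cand={1,2} pick 2 [3->2 ok]

0,1,3,1,0,0,2,3,1,3,2,0,0,2,3,2,3,2,3,2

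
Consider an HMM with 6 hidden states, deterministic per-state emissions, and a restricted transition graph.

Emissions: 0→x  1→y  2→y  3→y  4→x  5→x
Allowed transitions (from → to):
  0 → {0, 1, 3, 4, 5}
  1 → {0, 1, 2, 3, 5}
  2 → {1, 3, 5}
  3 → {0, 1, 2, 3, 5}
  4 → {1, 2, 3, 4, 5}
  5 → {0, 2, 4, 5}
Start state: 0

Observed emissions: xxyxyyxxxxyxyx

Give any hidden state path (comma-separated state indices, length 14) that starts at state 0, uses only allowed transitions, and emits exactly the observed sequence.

0,0,3,5,2,1,0,5,5,0,3,5,2,5

  pos 0: x in {0,4,5}, choose 0; start
  pos 1: x in {0,4,5}, choose 0; 0->0 ok
  pos 2: y in {1,2,3}, choose 3; 0->3 ok
  pos 3: x in {0,4,5}, choose 5; 3->5 ok
  pos 4: y in {1,2,3}, choose 2; 5->2 ok
  pos 5: y in {1,2,3}, choose 1; 2->1 ok
  pos 6: x in {0,4,5}, choose 0; 1->0 ok
  pos 7: x in {0,4,5}, choose 5; 0->5 ok
  pos 8: x in {0,4,5}, choose 5; 5->5 ok
  pos 9: x in {0,4,5}, choose 0; 5->0 ok
  pos 10: y in {1,2,3}, choose 3; 0->3 ok
  pos 11: x in {0,4,5}, choose 5; 3->5 ok
  pos 12: y in {1,2,3}, choose 2; 5->2 ok
  pos 13: x in {0,4,5}, choose 5; 2->5 ok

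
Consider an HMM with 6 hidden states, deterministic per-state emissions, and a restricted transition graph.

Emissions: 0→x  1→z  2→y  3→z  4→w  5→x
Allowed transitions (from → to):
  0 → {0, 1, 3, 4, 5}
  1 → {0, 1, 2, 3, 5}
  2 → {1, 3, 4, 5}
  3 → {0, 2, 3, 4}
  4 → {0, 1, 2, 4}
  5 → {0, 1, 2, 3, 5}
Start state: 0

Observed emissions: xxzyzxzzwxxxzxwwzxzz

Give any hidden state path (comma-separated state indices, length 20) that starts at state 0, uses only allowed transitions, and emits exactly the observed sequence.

0,5,3,2,1,0,1,3,4,0,5,5,1,0,4,4,1,0,1,1

  pos 0: x in {0,5}, choose 0; start
  pos 1: x in {0,5}, choose 5; 0->5 ok
  pos 2: z in {1,3}, choose 3; 5->3 ok
  pos 3: y in {2}, choose 2; 3->2 ok
  pos 4: z in {1,3}, choose 1; 2->1 ok
  pos 5: x in {0,5}, choose 0; 1->0 ok
  pos 6: z in {1,3}, choose 1; 0->1 ok
  pos 7: z in {1,3}, choose 3; 1->3 ok
  pos 8: w in {4}, choose 4; 3->4 ok
  pos 9: x in {0,5}, choose 0; 4->0 ok
  pos 10: x in {0,5}, choose 5; 0->5 ok
  pos 11: x in {0,5}, choose 5; 5->5 ok
  pos 12: z in {1,3}, choose 1; 5->1 ok
  pos 13: x in {0,5}, choose 0; 1->0 ok
  pos 14: w in {4}, choose 4; 0->4 ok
  pos 15: w in {4}, choose 4; 4->4 ok
  pos 16: z in {1,3}, choose 1; 4->1 ok
  pos 17: x in {0,5}, choose 0; 1->0 ok
  pos 18: z in {1,3}, choose 1; 0->1 ok
  pos 19: z in {1,3}, choose 1; 1->1 ok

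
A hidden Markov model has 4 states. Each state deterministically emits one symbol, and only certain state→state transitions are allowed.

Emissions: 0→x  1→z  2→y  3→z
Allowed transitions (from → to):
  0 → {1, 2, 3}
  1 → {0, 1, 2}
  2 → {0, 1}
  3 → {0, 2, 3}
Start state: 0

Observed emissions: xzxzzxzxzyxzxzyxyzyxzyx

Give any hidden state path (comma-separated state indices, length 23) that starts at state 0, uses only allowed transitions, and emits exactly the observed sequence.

0,1,0,1,1,0,1,0,3,2,0,3,0,3,2,0,2,1,2,0,1,2,0

  0: obs=x cand={0} pick 0 [start]
  1: obs=z cand={1,3} pick 1 [0->1 ok]
  2: obs=x cand={0} pick 0 [1->0 ok]
  3: obs=z cand={1,3} pick 1 [0->1 ok]
  4: obs=z cand={1,3} pick 1 [1->1 ok]
  5: obs=x cand={0} pick 0 [1->0 ok]
  6: obs=z cand={1,3} pick 1 [0->1 ok]
  7: obs=x cand={0} pick 0 [1->0 ok]
  8: obs=z cand={1,3} pick 3 [0->3 ok]
  9: obs=y cand={2} pick 2 [3->2 ok]
  10: obs=x cand={0} pick 0 [2->0 ok]
  11: obs=z cand={1,3} pick 3 [0->3 ok]
  12: obs=x cand={0} pick 0 [3->0 ok]
  13: obs=z cand={1,3} pick 3 [0->3 ok]
  14: obs=y cand={2} pick 2 [3->2 ok]
  15: obs=x cand={0} pick 0 [2->0 ok]
  16: obs=y cand={2} pick 2 [0->2 ok]
  17: obs=z cand={1,3} pick 1 [2->1 ok]
  18: obs=y cand={2} pick 2 [1->2 ok]
  19: obs=x cand={0} pick 0 [2->0 ok]
  20: obs=z cand={1,3} pick 1 [0->1 ok]
  21: obs=y cand={2} pick 2 [1->2 ok]
  22: obs=x cand={0} pick 0 [2->0 ok]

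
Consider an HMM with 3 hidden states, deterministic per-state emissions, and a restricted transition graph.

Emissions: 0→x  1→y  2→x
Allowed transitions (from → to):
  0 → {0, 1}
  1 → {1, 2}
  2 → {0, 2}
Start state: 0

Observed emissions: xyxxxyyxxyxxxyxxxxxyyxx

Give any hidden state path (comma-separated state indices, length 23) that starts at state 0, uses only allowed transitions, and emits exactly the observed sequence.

0,1,2,2,0,1,1,2,0,1,2,2,0,1,2,2,2,0,0,1,1,2,2

  t0 'x' -> {0,2}, take 0 (start)
  t1 'y' -> {1}, take 1 (0->1 ok)
  t2 'x' -> {0,2}, take 2 (1->2 ok)
  t3 'x' -> {0,2}, take 2 (2->2 ok)
  t4 'x' -> {0,2}, take 0 (2->0 ok)
  t5 'y' -> {1}, take 1 (0->1 ok)
  t6 'y' -> {1}, take 1 (1->1 ok)
  t7 'x' -> {0,2}, take 2 (1->2 ok)
  t8 'x' -> {0,2}, take 0 (2->0 ok)
  t9 'y' -> {1}, take 1 (0->1 ok)
  t10 'x' -> {0,2}, take 2 (1->2 ok)
  t11 'x' -> {0,2}, take 2 (2->2 ok)
  t12 'x' -> {0,2}, take 0 (2->0 ok)
  t13 'y' -> {1}, take 1 (0->1 ok)
  t14 'x' -> {0,2}, take 2 (1->2 ok)
  t15 'x' -> {0,2}, take 2 (2->2 ok)
  t16 'x' -> {0,2}, take 2 (2->2 ok)
  t17 'x' -> {0,2}, take 0 (2->0 ok)
  t18 'x' -> {0,2}, take 0 (0->0 ok)
  t19 'y' -> {1}, take 1 (0->1 ok)
  t20 'y' -> {1}, take 1 (1->1 ok)
  t21 'x' -> {0,2}, take 2 (1->2 ok)
  t22 'x' -> {0,2}, take 2 (2->2 ok)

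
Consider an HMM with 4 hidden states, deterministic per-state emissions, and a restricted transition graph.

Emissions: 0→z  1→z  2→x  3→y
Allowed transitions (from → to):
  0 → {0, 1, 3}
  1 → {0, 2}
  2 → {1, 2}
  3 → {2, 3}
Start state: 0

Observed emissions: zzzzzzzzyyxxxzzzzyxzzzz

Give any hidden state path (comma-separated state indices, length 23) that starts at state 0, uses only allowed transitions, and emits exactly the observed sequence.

  t0 'z' -> {0,1}, take 0 (start)
  t1 'z' -> {0,1}, take 1 (0->1 ok)
  t2 'z' -> {0,1}, take 0 (1->0 ok)
  t3 'z' -> {0,1}, take 0 (0->0 ok)
  t4 'z' -> {0,1}, take 0 (0->0 ok)
  t5 'z' -> {0,1}, take 1 (0->1 ok)
  t6 'z' -> {0,1}, take 0 (1->0 ok)
  t7 'z' -> {0,1}, take 0 (0->0 ok)
  t8 'y' -> {3}, take 3 (0->3 ok)
  t9 'y' -> {3}, take 3 (3->3 ok)
  t10 'x' -> {2}, take 2 (3->2 ok)
  t11 'x' -> {2}, take 2 (2->2 ok)
  t12 'x' -> {2}, take 2 (2->2 ok)
  t13 'z' -> {0,1}, take 1 (2->1 ok)
  t14 'z' -> {0,1}, take 0 (1->0 ok)
  t15 'z' -> {0,1}, take 0 (0->0 ok)
  t16 'z' -> {0,1}, take 0 (0->0 ok)
  t17 'y' -> {3}, take 3 (0->3 ok)
  t18 'x' -> {2}, take 2 (3->2 ok)
  t19 'z' -> {0,1}, take 1 (2->1 ok)
  t20 'z' -> {0,1}, take 0 (1->0 ok)
  t21 'z' -> {0,1}, take 1 (0->1 ok)
  t22 'z' -> {0,1}, take 0 (1->0 ok)

0,1,0,0,0,1,0,0,3,3,2,2,2,1,0,0,0,3,2,1,0,1,0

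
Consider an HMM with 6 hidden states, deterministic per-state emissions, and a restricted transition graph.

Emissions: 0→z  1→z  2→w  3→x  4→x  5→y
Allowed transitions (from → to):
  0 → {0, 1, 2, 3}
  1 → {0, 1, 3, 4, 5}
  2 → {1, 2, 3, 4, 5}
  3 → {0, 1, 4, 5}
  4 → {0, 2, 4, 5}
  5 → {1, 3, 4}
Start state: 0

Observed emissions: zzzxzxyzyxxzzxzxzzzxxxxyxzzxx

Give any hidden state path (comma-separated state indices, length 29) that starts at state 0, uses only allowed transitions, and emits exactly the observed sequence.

0,1,0,3,1,4,5,1,5,4,4,0,0,3,1,3,1,1,1,4,4,4,4,5,3,0,0,3,4

  t0 'z' -> {0,1}, take 0 (start)
  t1 'z' -> {0,1}, take 1 (0->1 ok)
  t2 'z' -> {0,1}, take 0 (1->0 ok)
  t3 'x' -> {3,4}, take 3 (0->3 ok)
  t4 'z' -> {0,1}, take 1 (3->1 ok)
  t5 'x' -> {3,4}, take 4 (1->4 ok)
  t6 'y' -> {5}, take 5 (4->5 ok)
  t7 'z' -> {0,1}, take 1 (5->1 ok)
  t8 'y' -> {5}, take 5 (1->5 ok)
  t9 'x' -> {3,4}, take 4 (5->4 ok)
  t10 'x' -> {3,4}, take 4 (4->4 ok)
  t11 'z' -> {0,1}, take 0 (4->0 ok)
  t12 'z' -> {0,1}, take 0 (0->0 ok)
  t13 'x' -> {3,4}, take 3 (0->3 ok)
  t14 'z' -> {0,1}, take 1 (3->1 ok)
  t15 'x' -> {3,4}, take 3 (1->3 ok)
  t16 'z' -> {0,1}, take 1 (3->1 ok)
  t17 'z' -> {0,1}, take 1 (1->1 ok)
  t18 'z' -> {0,1}, take 1 (1->1 ok)
  t19 'x' -> {3,4}, take 4 (1->4 ok)
  t20 'x' -> {3,4}, take 4 (4->4 ok)
  t21 'x' -> {3,4}, take 4 (4->4 ok)
  t22 'x' -> {3,4}, take 4 (4->4 ok)
  t23 'y' -> {5}, take 5 (4->5 ok)
  t24 'x' -> {3,4}, take 3 (5->3 ok)
  t25 'z' -> {0,1}, take 0 (3->0 ok)
  t26 'z' -> {0,1}, take 0 (0->0 ok)
  t27 'x' -> {3,4}, take 3 (0->3 ok)
  t28 'x' -> {3,4}, take 4 (3->4 ok)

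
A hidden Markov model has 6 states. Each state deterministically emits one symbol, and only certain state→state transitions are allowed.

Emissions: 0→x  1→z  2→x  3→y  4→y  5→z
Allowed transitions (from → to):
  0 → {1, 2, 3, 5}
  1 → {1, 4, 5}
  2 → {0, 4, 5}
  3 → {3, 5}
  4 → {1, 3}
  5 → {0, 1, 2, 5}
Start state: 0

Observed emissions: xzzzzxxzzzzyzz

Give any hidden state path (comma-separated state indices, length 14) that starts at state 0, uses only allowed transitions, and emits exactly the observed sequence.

0,5,5,5,5,2,0,1,1,1,1,4,1,5

  [0] x  {0,2}  => 0  start
  [1] z  {1,5}  => 5  0->5 ok
  [2] z  {1,5}  => 5  5->5 ok
  [3] z  {1,5}  => 5  5->5 ok
  [4] z  {1,5}  => 5  5->5 ok
  [5] x  {0,2}  => 2  5->2 ok
  [6] x  {0,2}  => 0  2->0 ok
  [7] z  {1,5}  => 1  0->1 ok
  [8] z  {1,5}  => 1  1->1 ok
  [9] z  {1,5}  => 1  1->1 ok
  [10] z  {1,5}  => 1  1->1 ok
  [11] y  {3,4}  => 4  1->4 ok
  [12] z  {1,5}  => 1  4->1 ok
  [13] z  {1,5}  => 5  1->5 ok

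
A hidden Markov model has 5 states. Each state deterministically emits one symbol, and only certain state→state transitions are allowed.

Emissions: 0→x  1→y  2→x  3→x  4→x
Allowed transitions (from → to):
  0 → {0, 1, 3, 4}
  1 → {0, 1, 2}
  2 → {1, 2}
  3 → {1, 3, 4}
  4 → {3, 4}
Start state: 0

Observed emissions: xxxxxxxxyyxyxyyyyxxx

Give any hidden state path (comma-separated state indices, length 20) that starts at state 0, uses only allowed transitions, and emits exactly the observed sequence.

  t0 'x' -> {0,2,3,4}, take 0 (start)
  t1 'x' -> {0,2,3,4}, take 0 (0->0 ok)
  t2 'x' -> {0,2,3,4}, take 3 (0->3 ok)
  t3 'x' -> {0,2,3,4}, take 3 (3->3 ok)
  t4 'x' -> {0,2,3,4}, take 3 (3->3 ok)
  t5 'x' -> {0,2,3,4}, take 3 (3->3 ok)
  t6 'x' -> {0,2,3,4}, take 4 (3->4 ok)
  t7 'x' -> {0,2,3,4}, take 3 (4->3 ok)
  t8 'y' -> {1}, take 1 (3->1 ok)
  t9 'y' -> {1}, take 1 (1->1 ok)
  t10 'x' -> {0,2,3,4}, take 2 (1->2 ok)
  t11 'y' -> {1}, take 1 (2->1 ok)
  t12 'x' -> {0,2,3,4}, take 2 (1->2 ok)
  t13 'y' -> {1}, take 1 (2->1 ok)
  t14 'y' -> {1}, take 1 (1->1 ok)
  t15 'y' -> {1}, take 1 (1->1 ok)
  t16 'y' -> {1}, take 1 (1->1 ok)
  t17 'x' -> {0,2,3,4}, take 0 (1->0 ok)
  t18 'x' -> {0,2,3,4}, take 0 (0->0 ok)
  t19 'x' -> {0,2,3,4}, take 4 (0->4 ok)

0,0,3,3,3,3,4,3,1,1,2,1,2,1,1,1,1,0,0,4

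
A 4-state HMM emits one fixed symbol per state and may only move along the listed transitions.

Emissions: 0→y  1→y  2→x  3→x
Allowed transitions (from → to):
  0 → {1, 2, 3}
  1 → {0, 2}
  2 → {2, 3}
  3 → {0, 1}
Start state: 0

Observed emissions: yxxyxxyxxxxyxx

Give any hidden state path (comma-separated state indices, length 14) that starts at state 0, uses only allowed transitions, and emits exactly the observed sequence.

0,2,3,1,2,3,0,2,2,2,3,1,2,3

  t0 'y' -> {0,1}, take 0 (start)
  t1 'x' -> {2,3}, take 2 (0->2 ok)
  t2 'x' -> {2,3}, take 3 (2->3 ok)
  t3 'y' -> {0,1}, take 1 (3->1 ok)
  t4 'x' -> {2,3}, take 2 (1->2 ok)
  t5 'x' -> {2,3}, take 3 (2->3 ok)
  t6 'y' -> {0,1}, take 0 (3->0 ok)
  t7 'x' -> {2,3}, take 2 (0->2 ok)
  t8 'x' -> {2,3}, take 2 (2->2 ok)
  t9 'x' -> {2,3}, take 2 (2->2 ok)
  t10 'x' -> {2,3}, take 3 (2->3 ok)
  t11 'y' -> {0,1}, take 1 (3->1 ok)
  t12 'x' -> {2,3}, take 2 (1->2 ok)
  t13 'x' -> {2,3}, take 3 (2->3 ok)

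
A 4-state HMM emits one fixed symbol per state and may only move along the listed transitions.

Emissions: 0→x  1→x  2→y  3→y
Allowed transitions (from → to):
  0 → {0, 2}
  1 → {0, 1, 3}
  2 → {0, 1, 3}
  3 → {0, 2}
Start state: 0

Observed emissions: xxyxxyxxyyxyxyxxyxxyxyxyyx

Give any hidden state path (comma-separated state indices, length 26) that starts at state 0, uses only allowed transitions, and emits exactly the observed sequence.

0,0,2,1,0,2,1,0,2,3,0,2,0,2,1,0,2,1,0,2,0,2,0,2,3,0

  0: obs=x cand={0,1} pick 0 [start]
  1: obs=x cand={0,1} pick 0 [0->0 ok]
  2: obs=y cand={2,3} pick 2 [0->2 ok]
  3: obs=x cand={0,1} pick 1 [2->1 ok]
  4: obs=x cand={0,1} pick 0 [1->0 ok]
  5: obs=y cand={2,3} pick 2 [0->2 ok]
  6: obs=x cand={0,1} pick 1 [2->1 ok]
  7: obs=x cand={0,1} pick 0 [1->0 ok]
  8: obs=y cand={2,3} pick 2 [0->2 ok]
  9: obs=y cand={2,3} pick 3 [2->3 ok]
  10: obs=x cand={0,1} pick 0 [3->0 ok]
  11: obs=y cand={2,3} pick 2 [0->2 ok]
  12: obs=x cand={0,1} pick 0 [2->0 ok]
  13: obs=y cand={2,3} pick 2 [0->2 ok]
  14: obs=x cand={0,1} pick 1 [2->1 ok]
  15: obs=x cand={0,1} pick 0 [1->0 ok]
  16: obs=y cand={2,3} pick 2 [0->2 ok]
  17: obs=x cand={0,1} pick 1 [2->1 ok]
  18: obs=x cand={0,1} pick 0 [1->0 ok]
  19: obs=y cand={2,3} pick 2 [0->2 ok]
  20: obs=x cand={0,1} pick 0 [2->0 ok]
  21: obs=y cand={2,3} pick 2 [0->2 ok]
  22: obs=x cand={0,1} pick 0 [2->0 ok]
  23: obs=y cand={2,3} pick 2 [0->2 ok]
  24: obs=y cand={2,3} pick 3 [2->3 ok]
  25: obs=x cand={0,1} pick 0 [3->0 ok]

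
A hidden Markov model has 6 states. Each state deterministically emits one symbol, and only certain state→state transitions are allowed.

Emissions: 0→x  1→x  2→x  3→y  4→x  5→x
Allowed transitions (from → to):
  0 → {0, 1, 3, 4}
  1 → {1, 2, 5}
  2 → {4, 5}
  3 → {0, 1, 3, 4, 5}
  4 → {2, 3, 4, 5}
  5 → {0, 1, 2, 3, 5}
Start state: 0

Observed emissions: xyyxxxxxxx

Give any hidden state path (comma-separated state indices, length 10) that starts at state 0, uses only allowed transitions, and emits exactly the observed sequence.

  pos 0: x in {0,1,2,4,5}, choose 0; start
  pos 1: y in {3}, choose 3; 0->3 ok
  pos 2: y in {3}, choose 3; 3->3 ok
  pos 3: x in {0,1,2,4,5}, choose 5; 3->5 ok
  pos 4: x in {0,1,2,4,5}, choose 5; 5->5 ok
  pos 5: x in {0,1,2,4,5}, choose 2; 5->2 ok
  pos 6: x in {0,1,2,4,5}, choose 4; 2->4 ok
  pos 7: x in {0,1,2,4,5}, choose 4; 4->4 ok
  pos 8: x in {0,1,2,4,5}, choose 2; 4->2 ok
  pos 9: x in {0,1,2,4,5}, choose 4; 2->4 ok

0,3,3,5,5,2,4,4,2,4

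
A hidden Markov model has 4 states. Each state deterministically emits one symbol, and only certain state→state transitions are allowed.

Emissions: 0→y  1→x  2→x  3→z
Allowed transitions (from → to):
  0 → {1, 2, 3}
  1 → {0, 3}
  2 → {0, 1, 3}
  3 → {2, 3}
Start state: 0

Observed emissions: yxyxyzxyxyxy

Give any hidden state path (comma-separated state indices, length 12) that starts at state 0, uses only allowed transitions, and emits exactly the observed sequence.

0,2,0,2,0,3,2,0,1,0,2,0

  pos 0: y in {0}, choose 0; start
  pos 1: x in {1,2}, choose 2; 0->2 ok
  pos 2: y in {0}, choose 0; 2->0 ok
  pos 3: x in {1,2}, choose 2; 0->2 ok
  pos 4: y in {0}, choose 0; 2->0 ok
  pos 5: z in {3}, choose 3; 0->3 ok
  pos 6: x in {1,2}, choose 2; 3->2 ok
  pos 7: y in {0}, choose 0; 2->0 ok
  pos 8: x in {1,2}, choose 1; 0->1 ok
  pos 9: y in {0}, choose 0; 1->0 ok
  pos 10: x in {1,2}, choose 2; 0->2 ok
  pos 11: y in {0}, choose 0; 2->0 ok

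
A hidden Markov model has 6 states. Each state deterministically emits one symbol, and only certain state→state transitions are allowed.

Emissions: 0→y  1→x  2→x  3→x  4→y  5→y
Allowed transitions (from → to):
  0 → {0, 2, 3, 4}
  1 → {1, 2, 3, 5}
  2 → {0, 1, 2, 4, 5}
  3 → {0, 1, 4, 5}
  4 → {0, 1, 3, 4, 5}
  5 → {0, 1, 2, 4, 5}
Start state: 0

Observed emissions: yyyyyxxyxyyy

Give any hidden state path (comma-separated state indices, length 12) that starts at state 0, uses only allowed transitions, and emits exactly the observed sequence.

  [0] y  {0,4,5}  => 0  start
  [1] y  {0,4,5}  => 0  0->0 ok
  [2] y  {0,4,5}  => 4  0->4 ok
  [3] y  {0,4,5}  => 4  4->4 ok
  [4] y  {0,4,5}  => 5  4->5 ok
  [5] x  {1,2,3}  => 1  5->1 ok
  [6] x  {1,2,3}  => 3  1->3 ok
  [7] y  {0,4,5}  => 0  3->0 ok
  [8] x  {1,2,3}  => 3  0->3 ok
  [9] y  {0,4,5}  => 4  3->4 ok
  [10] y  {0,4,5}  => 5  4->5 ok
  [11] y  {0,4,5}  => 0  5->0 ok

0,0,4,4,5,1,3,0,3,4,5,0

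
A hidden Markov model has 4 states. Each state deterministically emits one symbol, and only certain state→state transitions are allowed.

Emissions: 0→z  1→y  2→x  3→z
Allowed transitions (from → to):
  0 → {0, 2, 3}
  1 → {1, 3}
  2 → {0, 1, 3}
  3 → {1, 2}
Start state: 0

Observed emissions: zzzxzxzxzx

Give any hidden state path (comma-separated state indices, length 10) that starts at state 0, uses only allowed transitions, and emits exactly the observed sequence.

0,0,3,2,0,2,3,2,3,2

  pos 0: z in {0,3}, choose 0; start
  pos 1: z in {0,3}, choose 0; 0->0 ok
  pos 2: z in {0,3}, choose 3; 0->3 ok
  pos 3: x in {2}, choose 2; 3->2 ok
  pos 4: z in {0,3}, choose 0; 2->0 ok
  pos 5: x in {2}, choose 2; 0->2 ok
  pos 6: z in {0,3}, choose 3; 2->3 ok
  pos 7: x in {2}, choose 2; 3->2 ok
  pos 8: z in {0,3}, choose 3; 2->3 ok
  pos 9: x in {2}, choose 2; 3->2 ok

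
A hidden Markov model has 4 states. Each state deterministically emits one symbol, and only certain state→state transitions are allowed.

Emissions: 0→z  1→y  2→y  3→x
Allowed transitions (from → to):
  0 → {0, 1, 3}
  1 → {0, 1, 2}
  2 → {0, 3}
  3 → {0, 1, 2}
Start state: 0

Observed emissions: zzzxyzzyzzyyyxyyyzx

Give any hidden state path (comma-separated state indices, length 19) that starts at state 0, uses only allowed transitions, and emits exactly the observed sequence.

  [0] z  {0}  => 0  start
  [1] z  {0}  => 0  0->0 ok
  [2] z  {0}  => 0  0->0 ok
  [3] x  {3}  => 3  0->3 ok
  [4] y  {1,2}  => 2  3->2 ok
  [5] z  {0}  => 0  2->0 ok
  [6] z  {0}  => 0  0->0 ok
  [7] y  {1,2}  => 1  0->1 ok
  [8] z  {0}  => 0  1->0 ok
  [9] z  {0}  => 0  0->0 ok
  [10] y  {1,2}  => 1  0->1 ok
  [11] y  {1,2}  => 1  1->1 ok
  [12] y  {1,2}  => 2  1->2 ok
  [13] x  {3}  => 3  2->3 ok
  [14] y  {1,2}  => 1  3->1 ok
  [15] y  {1,2}  => 1  1->1 ok
  [16] y  {1,2}  => 1  1->1 ok
  [17] z  {0}  => 0  1->0 ok
  [18] x  {3}  => 3  0->3 ok

0,0,0,3,2,0,0,1,0,0,1,1,2,3,1,1,1,0,3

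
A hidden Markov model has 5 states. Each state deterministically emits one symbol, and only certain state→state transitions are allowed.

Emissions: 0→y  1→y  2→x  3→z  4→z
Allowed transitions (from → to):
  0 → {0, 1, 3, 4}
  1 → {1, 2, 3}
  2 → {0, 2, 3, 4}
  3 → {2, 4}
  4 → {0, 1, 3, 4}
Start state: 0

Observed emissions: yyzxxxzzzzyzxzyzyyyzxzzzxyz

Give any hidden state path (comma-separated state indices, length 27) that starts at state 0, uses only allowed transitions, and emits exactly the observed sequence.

  t0 'y' -> {0,1}, take 0 (start)
  t1 'y' -> {0,1}, take 1 (0->1 ok)
  t2 'z' -> {3,4}, take 3 (1->3 ok)
  t3 'x' -> {2}, take 2 (3->2 ok)
  t4 'x' -> {2}, take 2 (2->2 ok)
  t5 'x' -> {2}, take 2 (2->2 ok)
  t6 'z' -> {3,4}, take 4 (2->4 ok)
  t7 'z' -> {3,4}, take 4 (4->4 ok)
  t8 'z' -> {3,4}, take 4 (4->4 ok)
  t9 'z' -> {3,4}, take 4 (4->4 ok)
  t10 'y' -> {0,1}, take 0 (4->0 ok)
  t11 'z' -> {3,4}, take 3 (0->3 ok)
  t12 'x' -> {2}, take 2 (3->2 ok)
  t13 'z' -> {3,4}, take 4 (2->4 ok)
  t14 'y' -> {0,1}, take 0 (4->0 ok)
  t15 'z' -> {3,4}, take 4 (0->4 ok)
  t16 'y' -> {0,1}, take 0 (4->0 ok)
  t17 'y' -> {0,1}, take 1 (0->1 ok)
  t18 'y' -> {0,1}, take 1 (1->1 ok)
  t19 'z' -> {3,4}, take 3 (1->3 ok)
  t20 'x' -> {2}, take 2 (3->2 ok)
  t21 'z' -> {3,4}, take 3 (2->3 ok)
  t22 'z' -> {3,4}, take 4 (3->4 ok)
  t23 'z' -> {3,4}, take 3 (4->3 ok)
  t24 'x' -> {2}, take 2 (3->2 ok)
  t25 'y' -> {0,1}, take 0 (2->0 ok)
  t26 'z' -> {3,4}, take 3 (0->3 ok)

0,1,3,2,2,2,4,4,4,4,0,3,2,4,0,4,0,1,1,3,2,3,4,3,2,0,3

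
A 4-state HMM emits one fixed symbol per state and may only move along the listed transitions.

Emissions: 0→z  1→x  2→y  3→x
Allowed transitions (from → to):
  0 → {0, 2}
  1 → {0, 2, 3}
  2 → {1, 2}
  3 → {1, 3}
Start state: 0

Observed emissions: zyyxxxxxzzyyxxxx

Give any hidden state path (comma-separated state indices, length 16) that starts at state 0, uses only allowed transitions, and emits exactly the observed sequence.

  [0] z  {0}  => 0  start
  [1] y  {2}  => 2  0->2 ok
  [2] y  {2}  => 2  2->2 ok
  [3] x  {1,3}  => 1  2->1 ok
  [4] x  {1,3}  => 3  1->3 ok
  [5] x  {1,3}  => 3  3->3 ok
  [6] x  {1,3}  => 3  3->3 ok
  [7] x  {1,3}  => 1  3->1 ok
  [8] z  {0}  => 0  1->0 ok
  [9] z  {0}  => 0  0->0 ok
  [10] y  {2}  => 2  0->2 ok
  [11] y  {2}  => 2  2->2 ok
  [12] x  {1,3}  => 1  2->1 ok
  [13] x  {1,3}  => 3  1->3 ok
  [14] x  {1,3}  => 3  3->3 ok
  [15] x  {1,3}  => 3  3->3 ok

0,2,2,1,3,3,3,1,0,0,2,2,1,3,3,3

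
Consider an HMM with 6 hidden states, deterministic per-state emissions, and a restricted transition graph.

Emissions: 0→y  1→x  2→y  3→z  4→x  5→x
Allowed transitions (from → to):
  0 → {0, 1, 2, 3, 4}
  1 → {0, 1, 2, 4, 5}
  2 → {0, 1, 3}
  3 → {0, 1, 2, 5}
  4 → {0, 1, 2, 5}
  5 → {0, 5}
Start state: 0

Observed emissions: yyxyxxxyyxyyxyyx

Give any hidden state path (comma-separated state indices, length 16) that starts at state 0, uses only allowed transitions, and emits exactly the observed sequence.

0,0,4,0,4,5,5,0,0,4,2,0,4,0,2,1

  0: obs=y cand={0,2} pick 0 [start]
  1: obs=y cand={0,2} pick 0 [0->0 ok]
  2: obs=x cand={1,4,5} pick 4 [0->4 ok]
  3: obs=y cand={0,2} pick 0 [4->0 ok]
  4: obs=x cand={1,4,5} pick 4 [0->4 ok]
  5: obs=x cand={1,4,5} pick 5 [4->5 ok]
  6: obs=x cand={1,4,5} pick 5 [5->5 ok]
  7: obs=y cand={0,2} pick 0 [5->0 ok]
  8: obs=y cand={0,2} pick 0 [0->0 ok]
  9: obs=x cand={1,4,5} pick 4 [0->4 ok]
  10: obs=y cand={0,2} pick 2 [4->2 ok]
  11: obs=y cand={0,2} pick 0 [2->0 ok]
  12: obs=x cand={1,4,5} pick 4 [0->4 ok]
  13: obs=y cand={0,2} pick 0 [4->0 ok]
  14: obs=y cand={0,2} pick 2 [0->2 ok]
  15: obs=x cand={1,4,5} pick 1 [2->1 ok]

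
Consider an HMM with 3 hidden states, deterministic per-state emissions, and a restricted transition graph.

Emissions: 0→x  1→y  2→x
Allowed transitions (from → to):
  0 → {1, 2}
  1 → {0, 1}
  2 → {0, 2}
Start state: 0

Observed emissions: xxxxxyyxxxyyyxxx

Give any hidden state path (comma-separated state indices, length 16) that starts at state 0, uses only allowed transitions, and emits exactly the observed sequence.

  0: obs=x cand={0,2} pick 0 [start]
  1: obs=x cand={0,2} pick 2 [0->2 ok]
  2: obs=x cand={0,2} pick 2 [2->2 ok]
  3: obs=x cand={0,2} pick 2 [2->2 ok]
  4: obs=x cand={0,2} pick 0 [2->0 ok]
  5: obs=y cand={1} pick 1 [0->1 ok]
  6: obs=y cand={1} pick 1 [1->1 ok]
  7: obs=x cand={0,2} pick 0 [1->0 ok]
  8: obs=x cand={0,2} pick 2 [0->2 ok]
  9: obs=x cand={0,2} pick 0 [2->0 ok]
  10: obs=y cand={1} pick 1 [0->1 ok]
  11: obs=y cand={1} pick 1 [1->1 ok]
  12: obs=y cand={1} pick 1 [1->1 ok]
  13: obs=x cand={0,2} pick 0 [1->0 ok]
  14: obs=x cand={0,2} pick 2 [0->2 ok]
  15: obs=x cand={0,2} pick 2 [2->2 ok]

0,2,2,2,0,1,1,0,2,0,1,1,1,0,2,2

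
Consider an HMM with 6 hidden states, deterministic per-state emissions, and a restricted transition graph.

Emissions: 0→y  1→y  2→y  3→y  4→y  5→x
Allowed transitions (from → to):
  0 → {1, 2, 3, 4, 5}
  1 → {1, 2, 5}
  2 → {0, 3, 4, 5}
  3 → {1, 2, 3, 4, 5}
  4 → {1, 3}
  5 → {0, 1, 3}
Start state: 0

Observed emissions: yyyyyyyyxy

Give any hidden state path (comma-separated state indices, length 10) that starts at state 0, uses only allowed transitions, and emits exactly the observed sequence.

0,2,3,3,2,0,4,1,5,3

  0: obs=y cand={0,1,2,3,4} pick 0 [start]
  1: obs=y cand={0,1,2,3,4} pick 2 [0->2 ok]
  2: obs=y cand={0,1,2,3,4} pick 3 [2->3 ok]
  3: obs=y cand={0,1,2,3,4} pick 3 [3->3 ok]
  4: obs=y cand={0,1,2,3,4} pick 2 [3->2 ok]
  5: obs=y cand={0,1,2,3,4} pick 0 [2->0 ok]
  6: obs=y cand={0,1,2,3,4} pick 4 [0->4 ok]
  7: obs=y cand={0,1,2,3,4} pick 1 [4->1 ok]
  8: obs=x cand={5} pick 5 [1->5 ok]
  9: obs=y cand={0,1,2,3,4} pick 3 [5->3 ok]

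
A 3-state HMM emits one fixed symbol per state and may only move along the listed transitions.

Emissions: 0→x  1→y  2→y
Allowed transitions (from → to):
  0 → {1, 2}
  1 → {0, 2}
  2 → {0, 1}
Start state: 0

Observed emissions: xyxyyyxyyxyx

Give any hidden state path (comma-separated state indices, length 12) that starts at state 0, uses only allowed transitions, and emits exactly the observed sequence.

0,2,0,1,2,1,0,2,1,0,1,0

  0: obs=x cand={0} pick 0 [start]
  1: obs=y cand={1,2} pick 2 [0->2 ok]
  2: obs=x cand={0} pick 0 [2->0 ok]
  3: obs=y cand={1,2} pick 1 [0->1 ok]
  4: obs=y cand={1,2} pick 2 [1->2 ok]
  5: obs=y cand={1,2} pick 1 [2->1 ok]
  6: obs=x cand={0} pick 0 [1->0 ok]
  7: obs=y cand={1,2} pick 2 [0->2 ok]
  8: obs=y cand={1,2} pick 1 [2->1 ok]
  9: obs=x cand={0} pick 0 [1->0 ok]
  10: obs=y cand={1,2} pick 1 [0->1 ok]
  11: obs=x cand={0} pick 0 [1->0 ok]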